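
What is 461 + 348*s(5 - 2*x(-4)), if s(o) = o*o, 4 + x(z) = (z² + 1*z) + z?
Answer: 3593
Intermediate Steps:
x(z) = -4 + z² + 2*z (x(z) = -4 + ((z² + 1*z) + z) = -4 + ((z² + z) + z) = -4 + ((z + z²) + z) = -4 + (z² + 2*z) = -4 + z² + 2*z)
s(o) = o²
461 + 348*s(5 - 2*x(-4)) = 461 + 348*(5 - 2*(-4 + (-4)² + 2*(-4)))² = 461 + 348*(5 - 2*(-4 + 16 - 8))² = 461 + 348*(5 - 2*4)² = 461 + 348*(5 - 8)² = 461 + 348*(-3)² = 461 + 348*9 = 461 + 3132 = 3593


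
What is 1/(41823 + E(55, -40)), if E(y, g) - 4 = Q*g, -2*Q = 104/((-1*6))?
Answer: 3/124441 ≈ 2.4108e-5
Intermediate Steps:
Q = 26/3 (Q = -52/((-1*6)) = -52/(-6) = -52*(-1)/6 = -½*(-52/3) = 26/3 ≈ 8.6667)
E(y, g) = 4 + 26*g/3
1/(41823 + E(55, -40)) = 1/(41823 + (4 + (26/3)*(-40))) = 1/(41823 + (4 - 1040/3)) = 1/(41823 - 1028/3) = 1/(124441/3) = 3/124441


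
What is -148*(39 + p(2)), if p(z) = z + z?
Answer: -6364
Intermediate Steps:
p(z) = 2*z
-148*(39 + p(2)) = -148*(39 + 2*2) = -148*(39 + 4) = -148*43 = -6364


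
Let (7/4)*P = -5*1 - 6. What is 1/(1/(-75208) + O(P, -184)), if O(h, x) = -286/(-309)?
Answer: 23239272/21509179 ≈ 1.0804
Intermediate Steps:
P = -44/7 (P = 4*(-5*1 - 6)/7 = 4*(-5 - 6)/7 = (4/7)*(-11) = -44/7 ≈ -6.2857)
O(h, x) = 286/309 (O(h, x) = -286*(-1/309) = 286/309)
1/(1/(-75208) + O(P, -184)) = 1/(1/(-75208) + 286/309) = 1/(-1/75208 + 286/309) = 1/(21509179/23239272) = 23239272/21509179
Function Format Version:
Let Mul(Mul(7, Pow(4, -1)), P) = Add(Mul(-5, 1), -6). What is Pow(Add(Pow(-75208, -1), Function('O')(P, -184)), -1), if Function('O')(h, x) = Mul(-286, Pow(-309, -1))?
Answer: Rational(23239272, 21509179) ≈ 1.0804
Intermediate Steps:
P = Rational(-44, 7) (P = Mul(Rational(4, 7), Add(Mul(-5, 1), -6)) = Mul(Rational(4, 7), Add(-5, -6)) = Mul(Rational(4, 7), -11) = Rational(-44, 7) ≈ -6.2857)
Function('O')(h, x) = Rational(286, 309) (Function('O')(h, x) = Mul(-286, Rational(-1, 309)) = Rational(286, 309))
Pow(Add(Pow(-75208, -1), Function('O')(P, -184)), -1) = Pow(Add(Pow(-75208, -1), Rational(286, 309)), -1) = Pow(Add(Rational(-1, 75208), Rational(286, 309)), -1) = Pow(Rational(21509179, 23239272), -1) = Rational(23239272, 21509179)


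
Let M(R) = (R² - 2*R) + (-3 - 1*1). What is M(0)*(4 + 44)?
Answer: -192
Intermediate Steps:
M(R) = -4 + R² - 2*R (M(R) = (R² - 2*R) + (-3 - 1) = (R² - 2*R) - 4 = -4 + R² - 2*R)
M(0)*(4 + 44) = (-4 + 0² - 2*0)*(4 + 44) = (-4 + 0 + 0)*48 = -4*48 = -192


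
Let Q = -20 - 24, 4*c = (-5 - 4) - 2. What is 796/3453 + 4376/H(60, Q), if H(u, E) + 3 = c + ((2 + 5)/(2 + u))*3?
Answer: -1873146556/2316963 ≈ -808.45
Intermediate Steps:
c = -11/4 (c = ((-5 - 4) - 2)/4 = (-9 - 2)/4 = (1/4)*(-11) = -11/4 ≈ -2.7500)
Q = -44
H(u, E) = -23/4 + 21/(2 + u) (H(u, E) = -3 + (-11/4 + ((2 + 5)/(2 + u))*3) = -3 + (-11/4 + (7/(2 + u))*3) = -3 + (-11/4 + 21/(2 + u)) = -23/4 + 21/(2 + u))
796/3453 + 4376/H(60, Q) = 796/3453 + 4376/(((38 - 23*60)/(4*(2 + 60)))) = 796*(1/3453) + 4376/(((1/4)*(38 - 1380)/62)) = 796/3453 + 4376/(((1/4)*(1/62)*(-1342))) = 796/3453 + 4376/(-671/124) = 796/3453 + 4376*(-124/671) = 796/3453 - 542624/671 = -1873146556/2316963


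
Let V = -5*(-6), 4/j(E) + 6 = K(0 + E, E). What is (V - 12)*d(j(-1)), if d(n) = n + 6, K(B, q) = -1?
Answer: 684/7 ≈ 97.714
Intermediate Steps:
j(E) = -4/7 (j(E) = 4/(-6 - 1) = 4/(-7) = 4*(-1/7) = -4/7)
V = 30
d(n) = 6 + n
(V - 12)*d(j(-1)) = (30 - 12)*(6 - 4/7) = 18*(38/7) = 684/7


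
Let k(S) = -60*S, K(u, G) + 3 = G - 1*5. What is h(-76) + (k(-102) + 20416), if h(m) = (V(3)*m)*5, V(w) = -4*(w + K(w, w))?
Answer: 23496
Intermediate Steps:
K(u, G) = -8 + G (K(u, G) = -3 + (G - 1*5) = -3 + (G - 5) = -3 + (-5 + G) = -8 + G)
V(w) = 32 - 8*w (V(w) = -4*(w + (-8 + w)) = -4*(-8 + 2*w) = 32 - 8*w)
h(m) = 40*m (h(m) = ((32 - 8*3)*m)*5 = ((32 - 24)*m)*5 = (8*m)*5 = 40*m)
h(-76) + (k(-102) + 20416) = 40*(-76) + (-60*(-102) + 20416) = -3040 + (6120 + 20416) = -3040 + 26536 = 23496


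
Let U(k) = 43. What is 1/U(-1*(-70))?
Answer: 1/43 ≈ 0.023256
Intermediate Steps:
1/U(-1*(-70)) = 1/43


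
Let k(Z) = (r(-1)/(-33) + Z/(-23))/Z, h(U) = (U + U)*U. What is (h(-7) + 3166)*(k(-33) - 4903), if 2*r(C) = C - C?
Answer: -368081280/23 ≈ -1.6004e+7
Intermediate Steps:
r(C) = 0 (r(C) = (C - C)/2 = (½)*0 = 0)
h(U) = 2*U² (h(U) = (2*U)*U = 2*U²)
k(Z) = -1/23 (k(Z) = (0/(-33) + Z/(-23))/Z = (0*(-1/33) + Z*(-1/23))/Z = (0 - Z/23)/Z = (-Z/23)/Z = -1/23)
(h(-7) + 3166)*(k(-33) - 4903) = (2*(-7)² + 3166)*(-1/23 - 4903) = (2*49 + 3166)*(-112770/23) = (98 + 3166)*(-112770/23) = 3264*(-112770/23) = -368081280/23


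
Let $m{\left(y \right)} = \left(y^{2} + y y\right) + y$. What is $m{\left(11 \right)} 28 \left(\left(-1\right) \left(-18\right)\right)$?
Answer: $127512$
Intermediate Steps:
$m{\left(y \right)} = y + 2 y^{2}$ ($m{\left(y \right)} = \left(y^{2} + y^{2}\right) + y = 2 y^{2} + y = y + 2 y^{2}$)
$m{\left(11 \right)} 28 \left(\left(-1\right) \left(-18\right)\right) = 11 \left(1 + 2 \cdot 11\right) 28 \left(\left(-1\right) \left(-18\right)\right) = 11 \left(1 + 22\right) 28 \cdot 18 = 11 \cdot 23 \cdot 28 \cdot 18 = 253 \cdot 28 \cdot 18 = 7084 \cdot 18 = 127512$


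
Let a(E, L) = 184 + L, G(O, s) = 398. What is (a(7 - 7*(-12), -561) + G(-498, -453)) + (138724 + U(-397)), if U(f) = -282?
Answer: 138463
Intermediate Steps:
(a(7 - 7*(-12), -561) + G(-498, -453)) + (138724 + U(-397)) = ((184 - 561) + 398) + (138724 - 282) = (-377 + 398) + 138442 = 21 + 138442 = 138463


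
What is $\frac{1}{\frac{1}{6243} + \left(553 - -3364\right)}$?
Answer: $\frac{6243}{24453832} \approx 0.0002553$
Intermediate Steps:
$\frac{1}{\frac{1}{6243} + \left(553 - -3364\right)} = \frac{1}{\frac{1}{6243} + \left(553 + 3364\right)} = \frac{1}{\frac{1}{6243} + 3917} = \frac{1}{\frac{24453832}{6243}} = \frac{6243}{24453832}$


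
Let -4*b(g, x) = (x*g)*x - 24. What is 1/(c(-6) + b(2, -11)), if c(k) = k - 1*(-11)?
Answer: -2/99 ≈ -0.020202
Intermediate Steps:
b(g, x) = 6 - g*x²/4 (b(g, x) = -((x*g)*x - 24)/4 = -((g*x)*x - 24)/4 = -(g*x² - 24)/4 = -(-24 + g*x²)/4 = 6 - g*x²/4)
c(k) = 11 + k (c(k) = k + 11 = 11 + k)
1/(c(-6) + b(2, -11)) = 1/((11 - 6) + (6 - ¼*2*(-11)²)) = 1/(5 + (6 - ¼*2*121)) = 1/(5 + (6 - 121/2)) = 1/(5 - 109/2) = 1/(-99/2) = -2/99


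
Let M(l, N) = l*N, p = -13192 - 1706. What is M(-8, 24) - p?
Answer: 14706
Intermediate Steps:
p = -14898
M(l, N) = N*l
M(-8, 24) - p = 24*(-8) - 1*(-14898) = -192 + 14898 = 14706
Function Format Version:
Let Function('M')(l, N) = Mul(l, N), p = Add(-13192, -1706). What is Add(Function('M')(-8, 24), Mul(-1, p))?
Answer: 14706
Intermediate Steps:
p = -14898
Function('M')(l, N) = Mul(N, l)
Add(Function('M')(-8, 24), Mul(-1, p)) = Add(Mul(24, -8), Mul(-1, -14898)) = Add(-192, 14898) = 14706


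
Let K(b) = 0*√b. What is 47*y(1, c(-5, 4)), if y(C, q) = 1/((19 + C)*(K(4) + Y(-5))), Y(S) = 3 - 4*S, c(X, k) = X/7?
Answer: 47/460 ≈ 0.10217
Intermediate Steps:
c(X, k) = X/7 (c(X, k) = X*(⅐) = X/7)
K(b) = 0
y(C, q) = 1/(437 + 23*C) (y(C, q) = 1/((19 + C)*(0 + (3 - 4*(-5)))) = 1/((19 + C)*(0 + (3 + 20))) = 1/((19 + C)*(0 + 23)) = 1/((19 + C)*23) = 1/(437 + 23*C))
47*y(1, c(-5, 4)) = 47*(1/(23*(19 + 1))) = 47*((1/23)/20) = 47*((1/23)*(1/20)) = 47*(1/460) = 47/460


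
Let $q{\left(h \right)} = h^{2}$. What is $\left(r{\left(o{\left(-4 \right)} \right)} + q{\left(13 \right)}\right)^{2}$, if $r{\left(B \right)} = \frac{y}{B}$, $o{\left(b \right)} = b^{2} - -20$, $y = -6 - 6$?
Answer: $\frac{256036}{9} \approx 28448.0$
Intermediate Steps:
$y = -12$ ($y = -6 - 6 = -12$)
$o{\left(b \right)} = 20 + b^{2}$ ($o{\left(b \right)} = b^{2} + 20 = 20 + b^{2}$)
$r{\left(B \right)} = - \frac{12}{B}$
$\left(r{\left(o{\left(-4 \right)} \right)} + q{\left(13 \right)}\right)^{2} = \left(- \frac{12}{20 + \left(-4\right)^{2}} + 13^{2}\right)^{2} = \left(- \frac{12}{20 + 16} + 169\right)^{2} = \left(- \frac{12}{36} + 169\right)^{2} = \left(\left(-12\right) \frac{1}{36} + 169\right)^{2} = \left(- \frac{1}{3} + 169\right)^{2} = \left(\frac{506}{3}\right)^{2} = \frac{256036}{9}$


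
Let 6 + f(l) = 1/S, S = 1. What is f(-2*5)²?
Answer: 25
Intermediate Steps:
f(l) = -5 (f(l) = -6 + 1/1 = -6 + 1 = -5)
f(-2*5)² = (-5)² = 25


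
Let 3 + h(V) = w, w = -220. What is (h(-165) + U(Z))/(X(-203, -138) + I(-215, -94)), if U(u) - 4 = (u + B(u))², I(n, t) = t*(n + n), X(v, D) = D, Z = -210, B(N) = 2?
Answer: 43045/40282 ≈ 1.0686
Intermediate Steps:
h(V) = -223 (h(V) = -3 - 220 = -223)
I(n, t) = 2*n*t (I(n, t) = t*(2*n) = 2*n*t)
U(u) = 4 + (2 + u)² (U(u) = 4 + (u + 2)² = 4 + (2 + u)²)
(h(-165) + U(Z))/(X(-203, -138) + I(-215, -94)) = (-223 + (4 + (2 - 210)²))/(-138 + 2*(-215)*(-94)) = (-223 + (4 + (-208)²))/(-138 + 40420) = (-223 + (4 + 43264))/40282 = (-223 + 43268)*(1/40282) = 43045*(1/40282) = 43045/40282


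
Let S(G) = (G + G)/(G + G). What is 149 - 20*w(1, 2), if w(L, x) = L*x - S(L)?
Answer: 129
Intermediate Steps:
S(G) = 1 (S(G) = (2*G)/((2*G)) = (2*G)*(1/(2*G)) = 1)
w(L, x) = -1 + L*x (w(L, x) = L*x - 1*1 = L*x - 1 = -1 + L*x)
149 - 20*w(1, 2) = 149 - 20*(-1 + 1*2) = 149 - 20*(-1 + 2) = 149 - 20*1 = 149 - 20 = 129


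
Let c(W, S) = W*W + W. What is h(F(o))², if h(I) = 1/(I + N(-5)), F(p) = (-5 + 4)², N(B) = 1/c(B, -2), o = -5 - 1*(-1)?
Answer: 400/441 ≈ 0.90703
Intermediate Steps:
c(W, S) = W + W² (c(W, S) = W² + W = W + W²)
o = -4 (o = -5 + 1 = -4)
N(B) = 1/(B*(1 + B))
F(p) = 1 (F(p) = (-1)² = 1)
h(I) = 1/(1/20 + I) (h(I) = 1/(I + 1/((-5)*(1 - 5))) = 1/(I - ⅕/(-4)) = 1/(I - ⅕*(-¼)) = 1/(I + 1/20) = 1/(1/20 + I))
h(F(o))² = (20/(1 + 20*1))² = (20/(1 + 20))² = (20/21)² = 400/441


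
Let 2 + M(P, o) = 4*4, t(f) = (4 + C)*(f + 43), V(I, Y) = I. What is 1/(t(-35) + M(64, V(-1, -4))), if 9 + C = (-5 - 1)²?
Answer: 1/262 ≈ 0.0038168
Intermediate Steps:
C = 27 (C = -9 + (-5 - 1)² = -9 + (-6)² = -9 + 36 = 27)
t(f) = 1333 + 31*f (t(f) = (4 + 27)*(f + 43) = 31*(43 + f) = 1333 + 31*f)
M(P, o) = 14 (M(P, o) = -2 + 4*4 = -2 + 16 = 14)
1/(t(-35) + M(64, V(-1, -4))) = 1/((1333 + 31*(-35)) + 14) = 1/((1333 - 1085) + 14) = 1/(248 + 14) = 1/262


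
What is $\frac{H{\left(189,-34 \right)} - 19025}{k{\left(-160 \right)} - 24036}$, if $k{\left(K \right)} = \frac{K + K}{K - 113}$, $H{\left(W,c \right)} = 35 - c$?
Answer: $\frac{1293747}{1640377} \approx 0.78869$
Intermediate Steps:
$k{\left(K \right)} = \frac{2 K}{-113 + K}$
$\frac{H{\left(189,-34 \right)} - 19025}{k{\left(-160 \right)} - 24036} = \frac{\left(35 - -34\right) - 19025}{2 \left(-160\right) \frac{1}{-113 - 160} - 24036} = \frac{\left(35 + 34\right) - 19025}{2 \left(-160\right) \frac{1}{-273} - 24036} = \frac{69 - 19025}{2 \left(-160\right) \left(- \frac{1}{273}\right) - 24036} = - \frac{18956}{\frac{320}{273} - 24036} = - \frac{18956}{- \frac{6561508}{273}} = \left(-18956\right) \left(- \frac{273}{6561508}\right) = \frac{1293747}{1640377}$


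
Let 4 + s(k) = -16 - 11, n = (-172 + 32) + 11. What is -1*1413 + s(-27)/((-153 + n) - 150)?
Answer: -610385/432 ≈ -1412.9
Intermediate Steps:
n = -129 (n = -140 + 11 = -129)
s(k) = -31 (s(k) = -4 + (-16 - 11) = -4 - 27 = -31)
-1*1413 + s(-27)/((-153 + n) - 150) = -1*1413 - 31/((-153 - 129) - 150) = -1413 - 31/(-282 - 150) = -1413 - 31/(-432) = -1413 - 31*(-1/432) = -1413 + 31/432 = -610385/432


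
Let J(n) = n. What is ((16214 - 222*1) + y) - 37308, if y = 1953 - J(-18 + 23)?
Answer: -19368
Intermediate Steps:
y = 1948 (y = 1953 - (-18 + 23) = 1953 - 1*5 = 1953 - 5 = 1948)
((16214 - 222*1) + y) - 37308 = ((16214 - 222*1) + 1948) - 37308 = ((16214 - 222) + 1948) - 37308 = (15992 + 1948) - 37308 = 17940 - 37308 = -19368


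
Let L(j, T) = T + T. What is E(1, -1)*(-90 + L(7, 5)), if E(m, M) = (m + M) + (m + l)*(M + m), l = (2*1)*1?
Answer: 0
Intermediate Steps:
l = 2 (l = 2*1 = 2)
E(m, M) = M + m + (2 + m)*(M + m) (E(m, M) = (m + M) + (m + 2)*(M + m) = (M + m) + (2 + m)*(M + m) = M + m + (2 + m)*(M + m))
L(j, T) = 2*T
E(1, -1)*(-90 + L(7, 5)) = (1**2 + 3*(-1) + 3*1 - 1*1)*(-90 + 2*5) = (1 - 3 + 3 - 1)*(-90 + 10) = 0*(-80) = 0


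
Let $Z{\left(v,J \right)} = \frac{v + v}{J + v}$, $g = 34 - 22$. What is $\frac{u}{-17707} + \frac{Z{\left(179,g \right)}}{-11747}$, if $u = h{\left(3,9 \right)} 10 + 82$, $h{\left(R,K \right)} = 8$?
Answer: $- \frac{369814780}{39728788639} \approx -0.0093085$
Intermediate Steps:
$g = 12$ ($g = 34 - 22 = 12$)
$Z{\left(v,J \right)} = \frac{2 v}{J + v}$
$u = 162$ ($u = 8 \cdot 10 + 82 = 80 + 82 = 162$)
$\frac{u}{-17707} + \frac{Z{\left(179,g \right)}}{-11747} = \frac{162}{-17707} + \frac{2 \cdot 179 \frac{1}{12 + 179}}{-11747} = 162 \left(- \frac{1}{17707}\right) + 2 \cdot 179 \cdot \frac{1}{191} \left(- \frac{1}{11747}\right) = - \frac{162}{17707} + 2 \cdot 179 \cdot \frac{1}{191} \left(- \frac{1}{11747}\right) = - \frac{162}{17707} + \frac{358}{191} \left(- \frac{1}{11747}\right) = - \frac{162}{17707} - \frac{358}{2243677} = - \frac{369814780}{39728788639}$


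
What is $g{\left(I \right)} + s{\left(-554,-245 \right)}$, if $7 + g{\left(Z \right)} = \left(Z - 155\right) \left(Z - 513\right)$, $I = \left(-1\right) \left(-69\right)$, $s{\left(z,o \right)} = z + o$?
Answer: $37378$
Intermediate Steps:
$s{\left(z,o \right)} = o + z$
$I = 69$
$g{\left(Z \right)} = -7 + \left(-513 + Z\right) \left(-155 + Z\right)$ ($g{\left(Z \right)} = -7 + \left(Z - 155\right) \left(Z - 513\right) = -7 + \left(-155 + Z\right) \left(-513 + Z\right) = -7 + \left(-513 + Z\right) \left(-155 + Z\right)$)
$g{\left(I \right)} + s{\left(-554,-245 \right)} = \left(79508 + 69^{2} - 46092\right) - 799 = \left(79508 + 4761 - 46092\right) - 799 = 38177 - 799 = 37378$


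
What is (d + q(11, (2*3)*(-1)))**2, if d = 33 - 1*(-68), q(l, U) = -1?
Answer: 10000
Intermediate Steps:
d = 101 (d = 33 + 68 = 101)
(d + q(11, (2*3)*(-1)))**2 = (101 - 1)**2 = 100**2 = 10000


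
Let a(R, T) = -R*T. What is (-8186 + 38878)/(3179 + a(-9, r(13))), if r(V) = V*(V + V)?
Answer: 30692/6221 ≈ 4.9336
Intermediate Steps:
r(V) = 2*V² (r(V) = V*(2*V) = 2*V²)
a(R, T) = -R*T
(-8186 + 38878)/(3179 + a(-9, r(13))) = (-8186 + 38878)/(3179 - 1*(-9)*2*13²) = 30692/(3179 - 1*(-9)*2*169) = 30692/(3179 - 1*(-9)*338) = 30692/(3179 + 3042) = 30692/6221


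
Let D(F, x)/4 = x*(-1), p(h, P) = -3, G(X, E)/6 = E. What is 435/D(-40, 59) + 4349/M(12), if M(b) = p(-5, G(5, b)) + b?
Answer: 1022449/2124 ≈ 481.38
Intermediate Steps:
G(X, E) = 6*E
D(F, x) = -4*x (D(F, x) = 4*(x*(-1)) = 4*(-x) = -4*x)
M(b) = -3 + b
435/D(-40, 59) + 4349/M(12) = 435/((-4*59)) + 4349/(-3 + 12) = 435/(-236) + 4349/9 = 435*(-1/236) + 4349*(⅑) = -435/236 + 4349/9 = 1022449/2124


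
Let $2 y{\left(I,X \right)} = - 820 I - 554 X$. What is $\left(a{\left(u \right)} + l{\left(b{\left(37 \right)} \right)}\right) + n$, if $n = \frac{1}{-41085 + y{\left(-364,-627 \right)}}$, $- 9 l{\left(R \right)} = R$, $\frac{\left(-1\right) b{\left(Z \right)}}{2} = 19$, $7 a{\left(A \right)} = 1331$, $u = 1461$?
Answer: $\frac{493008199}{2536506} \approx 194.36$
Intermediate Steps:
$a{\left(A \right)} = \frac{1331}{7}$ ($a{\left(A \right)} = \frac{1}{7} \cdot 1331 = \frac{1331}{7}$)
$y{\left(I,X \right)} = - 410 I - 277 X$ ($y{\left(I,X \right)} = \frac{- 820 I - 554 X}{2} = - 410 I - 277 X$)
$b{\left(Z \right)} = -38$ ($b{\left(Z \right)} = \left(-2\right) 19 = -38$)
$l{\left(R \right)} = - \frac{R}{9}$
$n = \frac{1}{281834}$ ($n = \frac{1}{-41085 - -322919} = \frac{1}{-41085 + \left(149240 + 173679\right)} = \frac{1}{-41085 + 322919} = \frac{1}{281834} \approx 3.5482 \cdot 10^{-6}$)
$\left(a{\left(u \right)} + l{\left(b{\left(37 \right)} \right)}\right) + n = \left(\frac{1331}{7} - - \frac{38}{9}\right) + \frac{1}{281834} = \left(\frac{1331}{7} + \frac{38}{9}\right) + \frac{1}{281834} = \frac{12245}{63} + \frac{1}{281834} = \frac{493008199}{2536506}$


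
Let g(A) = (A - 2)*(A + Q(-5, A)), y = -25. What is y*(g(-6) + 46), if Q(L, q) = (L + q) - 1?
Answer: -4750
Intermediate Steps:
Q(L, q) = -1 + L + q
g(A) = (-6 + 2*A)*(-2 + A) (g(A) = (A - 2)*(A + (-1 - 5 + A)) = (-2 + A)*(A + (-6 + A)) = (-2 + A)*(-6 + 2*A) = (-6 + 2*A)*(-2 + A))
y*(g(-6) + 46) = -25*((12 - 10*(-6) + 2*(-6)²) + 46) = -25*((12 + 60 + 2*36) + 46) = -25*((12 + 60 + 72) + 46) = -25*(144 + 46) = -25*190 = -4750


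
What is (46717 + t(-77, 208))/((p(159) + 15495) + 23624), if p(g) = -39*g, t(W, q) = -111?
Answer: 23303/16459 ≈ 1.4158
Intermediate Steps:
(46717 + t(-77, 208))/((p(159) + 15495) + 23624) = (46717 - 111)/((-39*159 + 15495) + 23624) = 46606/((-6201 + 15495) + 23624) = 46606/(9294 + 23624) = 46606/32918 = 46606*(1/32918) = 23303/16459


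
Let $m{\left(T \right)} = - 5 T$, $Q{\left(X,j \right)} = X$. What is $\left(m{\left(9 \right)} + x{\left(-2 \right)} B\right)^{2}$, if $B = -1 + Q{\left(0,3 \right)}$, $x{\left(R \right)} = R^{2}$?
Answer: $2401$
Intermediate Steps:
$B = -1$ ($B = -1 + 0 = -1$)
$\left(m{\left(9 \right)} + x{\left(-2 \right)} B\right)^{2} = \left(\left(-5\right) 9 + \left(-2\right)^{2} \left(-1\right)\right)^{2} = \left(-45 + 4 \left(-1\right)\right)^{2} = \left(-45 - 4\right)^{2} = \left(-49\right)^{2} = 2401$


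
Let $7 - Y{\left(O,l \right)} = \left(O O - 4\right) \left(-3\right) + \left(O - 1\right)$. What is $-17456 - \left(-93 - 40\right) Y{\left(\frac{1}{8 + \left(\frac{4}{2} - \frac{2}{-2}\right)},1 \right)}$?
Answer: $- \frac{2177612}{121} \approx -17997.0$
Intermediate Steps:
$Y{\left(O,l \right)} = -4 - O + 3 O^{2}$ ($Y{\left(O,l \right)} = 7 - \left(\left(O O - 4\right) \left(-3\right) + \left(O - 1\right)\right) = 7 - \left(\left(O^{2} - 4\right) \left(-3\right) + \left(-1 + O\right)\right) = 7 - \left(\left(-4 + O^{2}\right) \left(-3\right) + \left(-1 + O\right)\right) = 7 - \left(\left(12 - 3 O^{2}\right) + \left(-1 + O\right)\right) = 7 - \left(11 + O - 3 O^{2}\right) = -4 - O + 3 O^{2}$)
$-17456 - \left(-93 - 40\right) Y{\left(\frac{1}{8 + \left(\frac{4}{2} - \frac{2}{-2}\right)},1 \right)} = -17456 - \left(-93 - 40\right) \left(-4 - \frac{1}{8 + \left(\frac{4}{2} - \frac{2}{-2}\right)} + 3 \left(\frac{1}{8 + \left(\frac{4}{2} - \frac{2}{-2}\right)}\right)^{2}\right) = -17456 - - 133 \left(-4 - \frac{1}{8 + \left(4 \cdot \frac{1}{2} - -1\right)} + 3 \left(\frac{1}{8 + \left(4 \cdot \frac{1}{2} - -1\right)}\right)^{2}\right) = -17456 - - 133 \left(-4 - \frac{1}{8 + \left(2 + 1\right)} + 3 \left(\frac{1}{8 + \left(2 + 1\right)}\right)^{2}\right) = -17456 - - 133 \left(-4 - \frac{1}{8 + 3} + 3 \left(\frac{1}{8 + 3}\right)^{2}\right) = -17456 - - 133 \left(-4 - \frac{1}{11} + 3 \left(\frac{1}{11}\right)^{2}\right) = -17456 - - 133 \left(-4 - \frac{1}{11} + \frac{3}{121}\right) = -17456 - \left(-133\right) \left(- \frac{492}{121}\right) = -17456 - \frac{65436}{121} = - \frac{2177612}{121}$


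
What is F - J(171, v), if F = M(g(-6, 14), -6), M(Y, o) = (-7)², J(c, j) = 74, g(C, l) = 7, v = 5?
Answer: -25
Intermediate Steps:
M(Y, o) = 49
F = 49
F - J(171, v) = 49 - 1*74 = 49 - 74 = -25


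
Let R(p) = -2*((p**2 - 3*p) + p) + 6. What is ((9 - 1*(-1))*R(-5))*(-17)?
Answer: 10880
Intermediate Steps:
R(p) = 6 - 2*p**2 + 4*p (R(p) = -2*(p**2 - 2*p) + 6 = (-2*p**2 + 4*p) + 6 = 6 - 2*p**2 + 4*p)
((9 - 1*(-1))*R(-5))*(-17) = ((9 - 1*(-1))*(6 - 2*(-5)**2 + 4*(-5)))*(-17) = ((9 + 1)*(6 - 2*25 - 20))*(-17) = (10*(6 - 50 - 20))*(-17) = (10*(-64))*(-17) = -640*(-17) = 10880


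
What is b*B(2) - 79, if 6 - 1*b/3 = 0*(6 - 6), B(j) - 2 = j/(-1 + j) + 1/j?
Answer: 2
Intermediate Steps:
B(j) = 2 + 1/j + j/(-1 + j) (B(j) = 2 + (j/(-1 + j) + 1/j) = 2 + (1/j + j/(-1 + j)) = 2 + 1/j + j/(-1 + j))
b = 18 (b = 18 - 0*(6 - 6) = 18 - 0*0 = 18 - 3*0 = 18 + 0 = 18)
b*B(2) - 79 = 18*((-1 - 1*2 + 3*2²)/(2*(-1 + 2))) - 79 = 18*((½)*(-1 - 2 + 3*4)/1) - 79 = 18*((½)*1*(-1 - 2 + 12)) - 79 = 18*((½)*1*9) - 79 = 18*(9/2) - 79 = 81 - 79 = 2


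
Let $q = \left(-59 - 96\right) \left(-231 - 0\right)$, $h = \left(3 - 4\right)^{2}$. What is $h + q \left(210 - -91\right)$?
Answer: $10777306$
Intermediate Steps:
$h = 1$ ($h = \left(-1\right)^{2} = 1$)
$q = 35805$ ($q = - 155 \left(-231 + 0\right) = \left(-155\right) \left(-231\right) = 35805$)
$h + q \left(210 - -91\right) = 1 + 35805 \left(210 - -91\right) = 1 + 35805 \left(210 + 91\right) = 1 + 35805 \cdot 301 = 1 + 10777305 = 10777306$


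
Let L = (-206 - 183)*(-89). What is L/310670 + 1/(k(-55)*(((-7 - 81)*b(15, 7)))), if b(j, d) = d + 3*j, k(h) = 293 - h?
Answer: 27565915769/247362910080 ≈ 0.11144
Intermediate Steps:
L = 34621 (L = -389*(-89) = 34621)
L/310670 + 1/(k(-55)*(((-7 - 81)*b(15, 7)))) = 34621/310670 + 1/((293 - 1*(-55))*(((-7 - 81)*(7 + 3*15)))) = 34621*(1/310670) + 1/((293 + 55)*((-88*(7 + 45)))) = 34621/310670 + 1/(348*((-88*52))) = 34621/310670 + (1/348)/(-4576) = 34621/310670 + (1/348)*(-1/4576) = 34621/310670 - 1/1592448 = 27565915769/247362910080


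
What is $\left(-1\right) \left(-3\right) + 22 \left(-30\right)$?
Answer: $-657$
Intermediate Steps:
$\left(-1\right) \left(-3\right) + 22 \left(-30\right) = 3 - 660 = -657$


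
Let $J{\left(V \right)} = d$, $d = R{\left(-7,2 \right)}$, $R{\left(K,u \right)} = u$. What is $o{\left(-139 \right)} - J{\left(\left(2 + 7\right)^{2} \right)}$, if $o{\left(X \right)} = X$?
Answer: $-141$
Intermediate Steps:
$d = 2$
$J{\left(V \right)} = 2$
$o{\left(-139 \right)} - J{\left(\left(2 + 7\right)^{2} \right)} = -139 - 2 = -141$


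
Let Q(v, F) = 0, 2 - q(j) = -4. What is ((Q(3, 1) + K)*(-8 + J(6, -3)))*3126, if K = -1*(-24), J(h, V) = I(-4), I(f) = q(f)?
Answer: -150048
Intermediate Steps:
q(j) = 6 (q(j) = 2 - 1*(-4) = 2 + 4 = 6)
I(f) = 6
J(h, V) = 6
K = 24
((Q(3, 1) + K)*(-8 + J(6, -3)))*3126 = ((0 + 24)*(-8 + 6))*3126 = (24*(-2))*3126 = -48*3126 = -150048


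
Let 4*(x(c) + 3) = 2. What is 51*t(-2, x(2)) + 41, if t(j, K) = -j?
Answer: 143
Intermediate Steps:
x(c) = -5/2 (x(c) = -3 + (¼)*2 = -3 + ½ = -5/2)
51*t(-2, x(2)) + 41 = 51*(-1*(-2)) + 41 = 51*2 + 41 = 102 + 41 = 143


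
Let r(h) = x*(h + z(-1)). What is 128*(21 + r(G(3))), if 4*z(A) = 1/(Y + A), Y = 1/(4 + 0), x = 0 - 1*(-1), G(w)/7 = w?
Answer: 16000/3 ≈ 5333.3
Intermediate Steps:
G(w) = 7*w
x = 1 (x = 0 + 1 = 1)
Y = ¼ (Y = 1/4 = ¼ ≈ 0.25000)
z(A) = 1/(4*(¼ + A))
r(h) = -⅓ + h (r(h) = 1*(h + 1/(1 + 4*(-1))) = 1*(h + 1/(1 - 4)) = 1*(h + 1/(-3)) = 1*(h - ⅓) = 1*(-⅓ + h) = -⅓ + h)
128*(21 + r(G(3))) = 128*(21 + (-⅓ + 7*3)) = 128*(21 + (-⅓ + 21)) = 128*(21 + 62/3) = 128*(125/3) = 16000/3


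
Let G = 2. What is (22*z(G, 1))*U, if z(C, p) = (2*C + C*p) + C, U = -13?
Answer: -2288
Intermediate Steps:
z(C, p) = 3*C + C*p
(22*z(G, 1))*U = (22*(2*(3 + 1)))*(-13) = (22*(2*4))*(-13) = (22*8)*(-13) = 176*(-13) = -2288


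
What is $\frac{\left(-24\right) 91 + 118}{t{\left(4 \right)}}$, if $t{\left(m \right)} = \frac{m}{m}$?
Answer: $-2066$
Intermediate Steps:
$t{\left(m \right)} = 1$
$\frac{\left(-24\right) 91 + 118}{t{\left(4 \right)}} = \frac{\left(-24\right) 91 + 118}{1} = \left(-2184 + 118\right) 1 = \left(-2066\right) 1 = -2066$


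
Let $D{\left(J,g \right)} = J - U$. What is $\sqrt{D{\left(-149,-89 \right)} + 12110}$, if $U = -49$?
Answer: $\sqrt{12010} \approx 109.59$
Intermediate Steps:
$D{\left(J,g \right)} = 49 + J$ ($D{\left(J,g \right)} = J - -49 = J + 49 = 49 + J$)
$\sqrt{D{\left(-149,-89 \right)} + 12110} = \sqrt{\left(49 - 149\right) + 12110} = \sqrt{-100 + 12110} = \sqrt{12010}$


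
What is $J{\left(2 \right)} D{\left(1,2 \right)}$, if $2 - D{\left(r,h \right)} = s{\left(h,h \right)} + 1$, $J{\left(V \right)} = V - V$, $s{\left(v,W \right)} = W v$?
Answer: $0$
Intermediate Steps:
$J{\left(V \right)} = 0$
$D{\left(r,h \right)} = 1 - h^{2}$ ($D{\left(r,h \right)} = 2 - \left(h h + 1\right) = 2 - \left(h^{2} + 1\right) = 2 - \left(1 + h^{2}\right) = 1 - h^{2}$)
$J{\left(2 \right)} D{\left(1,2 \right)} = 0 \left(1 - 2^{2}\right) = 0 \left(1 - 4\right) = 0 \left(-3\right) = 0$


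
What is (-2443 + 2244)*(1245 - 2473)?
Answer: 244372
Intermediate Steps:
(-2443 + 2244)*(1245 - 2473) = -199*(-1228) = 244372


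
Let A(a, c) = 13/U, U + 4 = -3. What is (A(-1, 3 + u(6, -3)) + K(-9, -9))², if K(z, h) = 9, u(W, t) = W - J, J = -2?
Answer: 2500/49 ≈ 51.020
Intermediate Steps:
U = -7 (U = -4 - 3 = -7)
u(W, t) = 2 + W (u(W, t) = W - 1*(-2) = W + 2 = 2 + W)
A(a, c) = -13/7 (A(a, c) = 13/(-7) = 13*(-⅐) = -13/7)
(A(-1, 3 + u(6, -3)) + K(-9, -9))² = (-13/7 + 9)² = (50/7)² = 2500/49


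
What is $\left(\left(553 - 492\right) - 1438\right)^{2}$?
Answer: $1896129$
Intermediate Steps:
$\left(\left(553 - 492\right) - 1438\right)^{2} = \left(61 - 1438\right)^{2} = \left(-1377\right)^{2} = 1896129$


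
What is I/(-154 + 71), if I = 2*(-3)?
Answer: 6/83 ≈ 0.072289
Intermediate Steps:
I = -6
I/(-154 + 71) = -6/(-154 + 71) = -6/(-83) = -6*(-1/83) = 6/83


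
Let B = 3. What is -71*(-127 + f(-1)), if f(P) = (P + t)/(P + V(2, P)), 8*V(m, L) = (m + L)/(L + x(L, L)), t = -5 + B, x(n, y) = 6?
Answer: 114381/13 ≈ 8798.5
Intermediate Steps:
t = -2 (t = -5 + 3 = -2)
V(m, L) = (L + m)/(8*(6 + L)) (V(m, L) = ((m + L)/(L + 6))/8 = ((L + m)/(6 + L))/8 = (L + m)/(8*(6 + L)))
f(P) = (-2 + P)/(P + (2 + P)/(8*(6 + P))) (f(P) = (P - 2)/(P + (P + 2)/(8*(6 + P))) = (-2 + P)/(P + (2 + P)/(8*(6 + P))))
-71*(-127 + f(-1)) = -71*(-127 + 8*(-2 - 1)*(6 - 1)/(2 - 1 + 8*(-1)*(6 - 1))) = -71*(-127 + 8*(-3)*5/(2 - 1 + 8*(-1)*5)) = -71*(-127 + 8*(-3)*5/(2 - 1 - 40)) = -71*(-127 + 8*(-3)*5/(-39)) = -71*(-127 + 8*(-1/39)*(-3)*5) = -71*(-127 + 40/13) = -71*(-1611/13) = 114381/13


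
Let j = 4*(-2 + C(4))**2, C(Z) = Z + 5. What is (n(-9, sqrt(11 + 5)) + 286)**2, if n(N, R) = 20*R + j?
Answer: 315844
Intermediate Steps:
C(Z) = 5 + Z
j = 196 (j = 4*(-2 + (5 + 4))**2 = 4*(-2 + 9)**2 = 4*7**2 = 4*49 = 196)
n(N, R) = 196 + 20*R (n(N, R) = 20*R + 196 = 196 + 20*R)
(n(-9, sqrt(11 + 5)) + 286)**2 = ((196 + 20*sqrt(11 + 5)) + 286)**2 = ((196 + 20*sqrt(16)) + 286)**2 = ((196 + 20*4) + 286)**2 = ((196 + 80) + 286)**2 = (276 + 286)**2 = 562**2 = 315844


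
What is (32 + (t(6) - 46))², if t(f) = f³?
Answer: 40804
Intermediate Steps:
(32 + (t(6) - 46))² = (32 + (6³ - 46))² = (32 + (216 - 46))² = (32 + 170)² = 202² = 40804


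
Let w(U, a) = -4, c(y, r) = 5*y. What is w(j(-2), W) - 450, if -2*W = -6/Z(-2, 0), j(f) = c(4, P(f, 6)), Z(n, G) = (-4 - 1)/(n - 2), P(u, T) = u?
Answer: -454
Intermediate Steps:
Z(n, G) = -5/(-2 + n)
j(f) = 20 (j(f) = 5*4 = 20)
W = 12/5 (W = -(-3)/((-5/(-2 - 2))) = -(-3)/((-5/(-4))) = -(-3)/((-5*(-¼))) = -(-3)/5/4 = -(-3)*4/5 = -½*(-24/5) = 12/5 ≈ 2.4000)
w(j(-2), W) - 450 = -4 - 450 = -454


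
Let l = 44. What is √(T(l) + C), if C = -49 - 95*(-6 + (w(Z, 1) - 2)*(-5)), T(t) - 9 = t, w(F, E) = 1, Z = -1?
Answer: 3*√11 ≈ 9.9499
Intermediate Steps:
T(t) = 9 + t
C = 46 (C = -49 - 95*(-6 + (1 - 2)*(-5)) = -49 - 95*(-6 - 1*(-5)) = -49 - 95*(-6 + 5) = -49 - 95*(-1) = -49 + 95 = 46)
√(T(l) + C) = √((9 + 44) + 46) = √(53 + 46) = √99 = 3*√11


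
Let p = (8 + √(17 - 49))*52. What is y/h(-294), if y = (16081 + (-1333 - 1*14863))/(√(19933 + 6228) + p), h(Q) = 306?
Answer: -115/(127296 + 306*√26161 + 63648*I*√2) ≈ -0.00051658 + 0.00026301*I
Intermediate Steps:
p = 416 + 208*I*√2 (p = (8 + √(-32))*52 = (8 + 4*I*√2)*52 = 416 + 208*I*√2 ≈ 416.0 + 294.16*I)
y = -115/(416 + √26161 + 208*I*√2) (y = (16081 + (-1333 - 1*14863))/(√(19933 + 6228) + (416 + 208*I*√2)) = (16081 + (-1333 - 14863))/(√26161 + (416 + 208*I*√2)) = (16081 - 16196)/(416 + √26161 + 208*I*√2) = -115/(416 + √26161 + 208*I*√2) ≈ -0.15807 + 0.080482*I)
y/h(-294) = -115/(416 + √26161 + 208*I*√2)/306 = -115/(416 + √26161 + 208*I*√2)*(1/306) = -115/(306*(416 + √26161 + 208*I*√2))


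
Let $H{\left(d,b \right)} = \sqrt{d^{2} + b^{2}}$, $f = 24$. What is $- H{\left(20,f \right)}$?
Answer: $- 4 \sqrt{61} \approx -31.241$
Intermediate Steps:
$H{\left(d,b \right)} = \sqrt{b^{2} + d^{2}}$
$- H{\left(20,f \right)} = - \sqrt{24^{2} + 20^{2}} = - \sqrt{576 + 400} = - \sqrt{976} = - 4 \sqrt{61}$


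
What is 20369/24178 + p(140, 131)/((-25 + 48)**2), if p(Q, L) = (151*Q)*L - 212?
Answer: 66962751985/12790162 ≈ 5235.5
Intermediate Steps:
p(Q, L) = -212 + 151*L*Q (p(Q, L) = 151*L*Q - 212 = -212 + 151*L*Q)
20369/24178 + p(140, 131)/((-25 + 48)**2) = 20369/24178 + (-212 + 151*131*140)/((-25 + 48)**2) = 20369*(1/24178) + (-212 + 2769340)/(23**2) = 20369/24178 + 2769128/529 = 66962751985/12790162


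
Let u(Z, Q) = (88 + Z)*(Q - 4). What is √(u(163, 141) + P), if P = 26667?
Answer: 7*√1246 ≈ 247.09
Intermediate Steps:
u(Z, Q) = (-4 + Q)*(88 + Z) (u(Z, Q) = (88 + Z)*(-4 + Q) = (-4 + Q)*(88 + Z))
√(u(163, 141) + P) = √((-352 - 4*163 + 88*141 + 141*163) + 26667) = √((-352 - 652 + 12408 + 22983) + 26667) = √(34387 + 26667) = √61054 = 7*√1246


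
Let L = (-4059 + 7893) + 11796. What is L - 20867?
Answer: -5237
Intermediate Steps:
L = 15630 (L = 3834 + 11796 = 15630)
L - 20867 = 15630 - 20867 = -5237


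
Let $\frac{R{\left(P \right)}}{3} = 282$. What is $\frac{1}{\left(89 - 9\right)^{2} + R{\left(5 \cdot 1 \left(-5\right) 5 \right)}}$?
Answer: $\frac{1}{7246} \approx 0.00013801$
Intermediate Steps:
$R{\left(P \right)} = 846$ ($R{\left(P \right)} = 3 \cdot 282 = 846$)
$\frac{1}{\left(89 - 9\right)^{2} + R{\left(5 \cdot 1 \left(-5\right) 5 \right)}} = \frac{1}{\left(89 - 9\right)^{2} + 846} = \frac{1}{80^{2} + 846} = \frac{1}{6400 + 846} = \frac{1}{7246}$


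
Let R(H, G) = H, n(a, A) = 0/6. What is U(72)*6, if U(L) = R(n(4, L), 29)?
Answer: 0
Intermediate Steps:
n(a, A) = 0 (n(a, A) = 0*(⅙) = 0)
U(L) = 0
U(72)*6 = 0*6 = 0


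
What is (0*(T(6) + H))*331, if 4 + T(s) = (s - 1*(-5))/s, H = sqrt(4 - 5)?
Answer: 0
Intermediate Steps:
H = I (H = sqrt(-1) = I ≈ 1.0*I)
T(s) = -4 + (5 + s)/s (T(s) = -4 + (s - 1*(-5))/s = -4 + (s + 5)/s = -4 + (5 + s)/s)
(0*(T(6) + H))*331 = (0*((-3 + 5/6) + I))*331 = (0*(-13/6 + I))*331 = 0*331 = 0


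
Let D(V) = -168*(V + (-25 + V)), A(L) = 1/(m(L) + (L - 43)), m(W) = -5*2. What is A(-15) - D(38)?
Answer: 582623/68 ≈ 8568.0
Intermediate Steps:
m(W) = -10
A(L) = 1/(-53 + L) (A(L) = 1/(-10 + (L - 43)) = 1/(-10 + (-43 + L)) = 1/(-53 + L))
D(V) = 4200 - 336*V (D(V) = -168*(-25 + 2*V) = 4200 - 336*V)
A(-15) - D(38) = 1/(-53 - 15) - (4200 - 336*38) = 1/(-68) - (4200 - 12768) = -1/68 - 1*(-8568) = -1/68 + 8568 = 582623/68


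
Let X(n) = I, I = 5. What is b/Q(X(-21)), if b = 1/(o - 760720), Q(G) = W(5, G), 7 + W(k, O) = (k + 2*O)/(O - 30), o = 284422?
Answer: 5/18099324 ≈ 2.7625e-7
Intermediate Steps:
X(n) = 5
W(k, O) = -7 + (k + 2*O)/(-30 + O) (W(k, O) = -7 + (k + 2*O)/(O - 30) = -7 + (k + 2*O)/(-30 + O))
Q(G) = (215 - 5*G)/(-30 + G) (Q(G) = (210 + 5 - 5*G)/(-30 + G) = (215 - 5*G)/(-30 + G))
b = -1/476298 (b = 1/(284422 - 760720) = 1/(-476298) = -1/476298 ≈ -2.0995e-6)
b/Q(X(-21)) = -(-30 + 5)/(5*(43 - 1*5))/476298 = -(-5/(43 - 5))/476298 = -1/(476298*(5*(-1/25)*38)) = -1/(476298*(-38/5)) = -1/476298*(-5/38) = 5/18099324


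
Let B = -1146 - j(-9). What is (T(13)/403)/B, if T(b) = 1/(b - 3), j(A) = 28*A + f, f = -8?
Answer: -1/3570580 ≈ -2.8007e-7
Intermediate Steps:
j(A) = -8 + 28*A (j(A) = 28*A - 8 = -8 + 28*A)
T(b) = 1/(-3 + b)
B = -886 (B = -1146 - (-8 + 28*(-9)) = -1146 - (-8 - 252) = -1146 - 1*(-260) = -1146 + 260 = -886)
(T(13)/403)/B = (1/((-3 + 13)*403))/(-886) = ((1/403)/10)*(-1/886) = ((1/10)*(1/403))*(-1/886) = (1/4030)*(-1/886) = -1/3570580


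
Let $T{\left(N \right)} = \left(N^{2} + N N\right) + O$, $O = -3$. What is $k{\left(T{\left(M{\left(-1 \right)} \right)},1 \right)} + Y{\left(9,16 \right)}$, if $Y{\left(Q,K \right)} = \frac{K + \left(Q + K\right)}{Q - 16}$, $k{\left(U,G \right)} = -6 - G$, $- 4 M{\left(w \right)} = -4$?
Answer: $- \frac{90}{7} \approx -12.857$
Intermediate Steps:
$M{\left(w \right)} = 1$ ($M{\left(w \right)} = \left(- \frac{1}{4}\right) \left(-4\right) = 1$)
$T{\left(N \right)} = -3 + 2 N^{2}$ ($T{\left(N \right)} = \left(N^{2} + N N\right) - 3 = \left(N^{2} + N^{2}\right) - 3 = 2 N^{2} - 3 = -3 + 2 N^{2}$)
$Y{\left(Q,K \right)} = \frac{Q + 2 K}{-16 + Q}$ ($Y{\left(Q,K \right)} = \frac{K + \left(K + Q\right)}{-16 + Q} = \frac{Q + 2 K}{-16 + Q}$)
$k{\left(T{\left(M{\left(-1 \right)} \right)},1 \right)} + Y{\left(9,16 \right)} = \left(-6 - 1\right) + \frac{9 + 2 \cdot 16}{-16 + 9} = \left(-6 - 1\right) + \frac{9 + 32}{-7} = -7 - \frac{41}{7} = - \frac{90}{7}$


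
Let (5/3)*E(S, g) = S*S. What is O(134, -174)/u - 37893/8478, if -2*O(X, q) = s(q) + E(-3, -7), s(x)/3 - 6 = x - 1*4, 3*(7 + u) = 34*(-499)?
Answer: -541818076/120013155 ≈ -4.5147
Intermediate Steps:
E(S, g) = 3*S²/5 (E(S, g) = 3*(S*S)/5 = 3*S²/5)
u = -16987/3 (u = -7 + (34*(-499))/3 = -7 + (⅓)*(-16966) = -7 - 16966/3 = -16987/3 ≈ -5662.3)
s(x) = 6 + 3*x (s(x) = 18 + 3*(x - 1*4) = 18 + 3*(x - 4) = 18 + 3*(-4 + x) = 18 + (-12 + 3*x) = 6 + 3*x)
O(X, q) = -57/10 - 3*q/2 (O(X, q) = -((6 + 3*q) + (⅗)*(-3)²)/2 = -((6 + 3*q) + (⅗)*9)/2 = -((6 + 3*q) + 27/5)/2 = -(57/5 + 3*q)/2 = -57/10 - 3*q/2)
O(134, -174)/u - 37893/8478 = (-57/10 - 3/2*(-174))/(-16987/3) - 37893/8478 = (-57/10 + 261)*(-3/16987) - 37893*1/8478 = (2553/10)*(-3/16987) - 12631/2826 = -7659/169870 - 12631/2826 = -541818076/120013155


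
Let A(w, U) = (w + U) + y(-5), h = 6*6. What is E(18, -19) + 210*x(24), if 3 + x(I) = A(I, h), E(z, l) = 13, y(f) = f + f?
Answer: 9883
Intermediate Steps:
y(f) = 2*f
h = 36
A(w, U) = -10 + U + w (A(w, U) = (w + U) + 2*(-5) = (U + w) - 10 = -10 + U + w)
x(I) = 23 + I (x(I) = -3 + (-10 + 36 + I) = -3 + (26 + I) = 23 + I)
E(18, -19) + 210*x(24) = 13 + 210*(23 + 24) = 13 + 210*47 = 13 + 9870 = 9883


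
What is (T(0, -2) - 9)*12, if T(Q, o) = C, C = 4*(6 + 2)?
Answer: 276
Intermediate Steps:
C = 32 (C = 4*8 = 32)
T(Q, o) = 32
(T(0, -2) - 9)*12 = (32 - 9)*12 = 23*12 = 276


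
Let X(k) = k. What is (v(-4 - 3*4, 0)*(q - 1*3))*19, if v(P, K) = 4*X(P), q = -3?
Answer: 7296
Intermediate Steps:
v(P, K) = 4*P
(v(-4 - 3*4, 0)*(q - 1*3))*19 = ((4*(-4 - 3*4))*(-3 - 1*3))*19 = ((4*(-4 - 12))*(-3 - 3))*19 = ((4*(-16))*(-6))*19 = -64*(-6)*19 = 384*19 = 7296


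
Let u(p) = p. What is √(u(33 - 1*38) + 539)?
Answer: √534 ≈ 23.108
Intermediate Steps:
√(u(33 - 1*38) + 539) = √((33 - 1*38) + 539) = √((33 - 38) + 539) = √(-5 + 539) = √534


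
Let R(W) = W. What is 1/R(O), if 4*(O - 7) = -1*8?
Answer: ⅕ ≈ 0.20000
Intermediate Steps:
O = 5 (O = 7 + (-1*8)/4 = 7 + (¼)*(-8) = 7 - 2 = 5)
1/R(O) = 1/5 = ⅕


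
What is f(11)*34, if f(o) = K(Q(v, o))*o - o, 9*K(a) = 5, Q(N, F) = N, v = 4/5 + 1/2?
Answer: -1496/9 ≈ -166.22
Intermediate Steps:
v = 13/10 (v = 4*(⅕) + 1*(½) = ⅘ + ½ = 13/10 ≈ 1.3000)
K(a) = 5/9 (K(a) = (⅑)*5 = 5/9)
f(o) = -4*o/9 (f(o) = 5*o/9 - o = -4*o/9)
f(11)*34 = -4/9*11*34 = -44/9*34 = -1496/9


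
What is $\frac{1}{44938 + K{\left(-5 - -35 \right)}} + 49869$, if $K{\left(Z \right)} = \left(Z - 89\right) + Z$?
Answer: $\frac{2239566922}{44909} \approx 49869.0$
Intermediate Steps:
$K{\left(Z \right)} = -89 + 2 Z$ ($K{\left(Z \right)} = \left(-89 + Z\right) + Z = -89 + 2 Z$)
$\frac{1}{44938 + K{\left(-5 - -35 \right)}} + 49869 = \frac{1}{44938 - \left(89 - 2 \left(-5 - -35\right)\right)} + 49869 = \frac{1}{44938 - \left(89 - 2 \left(-5 + 35\right)\right)} + 49869 = \frac{1}{44938 + \left(-89 + 2 \cdot 30\right)} + 49869 = \frac{1}{44938 + \left(-89 + 60\right)} + 49869 = \frac{1}{44938 - 29} + 49869 = \frac{1}{44909} + 49869 = \frac{2239566922}{44909}$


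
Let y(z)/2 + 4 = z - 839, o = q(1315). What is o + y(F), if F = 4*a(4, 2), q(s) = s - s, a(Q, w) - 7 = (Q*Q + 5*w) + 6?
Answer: -1374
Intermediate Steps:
a(Q, w) = 13 + Q² + 5*w (a(Q, w) = 7 + ((Q*Q + 5*w) + 6) = 7 + ((Q² + 5*w) + 6) = 7 + (6 + Q² + 5*w) = 13 + Q² + 5*w)
q(s) = 0
F = 156 (F = 4*(13 + 4² + 5*2) = 4*(13 + 16 + 10) = 4*39 = 156)
o = 0
y(z) = -1686 + 2*z (y(z) = -8 + 2*(z - 839) = -8 + 2*(-839 + z) = -8 + (-1678 + 2*z) = -1686 + 2*z)
o + y(F) = 0 + (-1686 + 2*156) = 0 + (-1686 + 312) = 0 - 1374 = -1374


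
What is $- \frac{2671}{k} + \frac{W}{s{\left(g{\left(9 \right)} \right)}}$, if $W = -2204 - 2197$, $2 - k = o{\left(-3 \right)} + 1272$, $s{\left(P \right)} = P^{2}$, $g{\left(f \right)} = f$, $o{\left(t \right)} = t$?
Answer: $- \frac{198508}{3801} \approx -52.225$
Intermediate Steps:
$k = -1267$ ($k = 2 - \left(-3 + 1272\right) = 2 - 1269 = -1267$)
$W = -4401$
$- \frac{2671}{k} + \frac{W}{s{\left(g{\left(9 \right)} \right)}} = - \frac{2671}{-1267} - \frac{4401}{9^{2}} = \left(-2671\right) \left(- \frac{1}{1267}\right) - \frac{4401}{81} = \frac{2671}{1267} - \frac{163}{3} = - \frac{198508}{3801}$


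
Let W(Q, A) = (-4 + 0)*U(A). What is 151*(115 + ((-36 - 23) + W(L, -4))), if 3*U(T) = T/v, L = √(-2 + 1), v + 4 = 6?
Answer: 26576/3 ≈ 8858.7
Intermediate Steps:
v = 2 (v = -4 + 6 = 2)
L = I (L = √(-1) = I ≈ 1.0*I)
U(T) = T/6 (U(T) = (T/2)/3 = T/6)
W(Q, A) = -2*A/3 (W(Q, A) = (-4 + 0)*(A/6) = -2*A/3)
151*(115 + ((-36 - 23) + W(L, -4))) = 151*(115 + ((-36 - 23) - ⅔*(-4))) = 151*(115 + (-59 + 8/3)) = 151*(115 - 169/3) = 151*(176/3) = 26576/3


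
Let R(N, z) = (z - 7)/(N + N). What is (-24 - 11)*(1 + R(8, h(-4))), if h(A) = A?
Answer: -175/16 ≈ -10.938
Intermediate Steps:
R(N, z) = (-7 + z)/(2*N) (R(N, z) = (-7 + z)/((2*N)) = (-7 + z)*(1/(2*N)) = (-7 + z)/(2*N))
(-24 - 11)*(1 + R(8, h(-4))) = (-24 - 11)*(1 + (½)*(-7 - 4)/8) = -35*(1 + (½)*(⅛)*(-11)) = -35*(1 - 11/16) = -35*5/16 = -175/16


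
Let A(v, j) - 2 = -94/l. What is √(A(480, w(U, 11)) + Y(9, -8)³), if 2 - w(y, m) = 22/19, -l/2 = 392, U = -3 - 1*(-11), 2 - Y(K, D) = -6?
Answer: √403070/28 ≈ 22.674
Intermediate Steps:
Y(K, D) = 8 (Y(K, D) = 2 - 1*(-6) = 2 + 6 = 8)
U = 8 (U = -3 + 11 = 8)
l = -784 (l = -2*392 = -784)
w(y, m) = 16/19 (w(y, m) = 2 - 22/19 = 16/19)
A(v, j) = 831/392 (A(v, j) = 2 - 94/(-784) = 2 - 94*(-1/784) = 2 + 47/392 = 831/392)
√(A(480, w(U, 11)) + Y(9, -8)³) = √(831/392 + 8³) = √(831/392 + 512) = √(201535/392) = √403070/28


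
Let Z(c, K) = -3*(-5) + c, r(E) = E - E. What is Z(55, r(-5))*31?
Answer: 2170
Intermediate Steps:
r(E) = 0
Z(c, K) = 15 + c
Z(55, r(-5))*31 = (15 + 55)*31 = 70*31 = 2170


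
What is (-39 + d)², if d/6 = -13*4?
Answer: 123201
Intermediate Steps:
d = -312 (d = 6*(-13*4) = 6*(-52) = -312)
(-39 + d)² = (-39 - 312)² = (-351)² = 123201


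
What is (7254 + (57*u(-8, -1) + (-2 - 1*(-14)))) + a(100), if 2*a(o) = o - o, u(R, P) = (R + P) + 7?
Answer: 7152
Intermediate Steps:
u(R, P) = 7 + P + R (u(R, P) = (P + R) + 7 = 7 + P + R)
a(o) = 0 (a(o) = (o - o)/2 = (½)*0 = 0)
(7254 + (57*u(-8, -1) + (-2 - 1*(-14)))) + a(100) = (7254 + (57*(7 - 1 - 8) + (-2 - 1*(-14)))) + 0 = (7254 + (57*(-2) + (-2 + 14))) + 0 = (7254 + (-114 + 12)) + 0 = (7254 - 102) + 0 = 7152 + 0 = 7152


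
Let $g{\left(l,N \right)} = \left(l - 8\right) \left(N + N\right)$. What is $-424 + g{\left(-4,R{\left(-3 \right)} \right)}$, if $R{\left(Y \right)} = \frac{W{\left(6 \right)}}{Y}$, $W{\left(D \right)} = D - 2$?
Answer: $-392$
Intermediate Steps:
$W{\left(D \right)} = -2 + D$
$R{\left(Y \right)} = \frac{4}{Y}$ ($R{\left(Y \right)} = \frac{-2 + 6}{Y} = \frac{4}{Y}$)
$g{\left(l,N \right)} = 2 N \left(-8 + l\right)$ ($g{\left(l,N \right)} = \left(-8 + l\right) 2 N = 2 N \left(-8 + l\right)$)
$-424 + g{\left(-4,R{\left(-3 \right)} \right)} = -424 + 2 \frac{4}{-3} \left(-8 - 4\right) = -424 + 2 \cdot 4 \left(- \frac{1}{3}\right) \left(-12\right) = -424 + 2 \left(- \frac{4}{3}\right) \left(-12\right) = -424 + 32 = -392$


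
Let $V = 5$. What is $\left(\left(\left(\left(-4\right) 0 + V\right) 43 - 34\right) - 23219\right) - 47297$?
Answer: $-70335$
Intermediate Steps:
$\left(\left(\left(\left(-4\right) 0 + V\right) 43 - 34\right) - 23219\right) - 47297 = \left(\left(\left(\left(-4\right) 0 + 5\right) 43 - 34\right) - 23219\right) - 47297 = \left(\left(\left(0 + 5\right) 43 - 34\right) - 23219\right) - 47297 = \left(\left(5 \cdot 43 - 34\right) - 23219\right) - 47297 = \left(\left(215 - 34\right) - 23219\right) - 47297 = \left(181 - 23219\right) - 47297 = -23038 - 47297 = -70335$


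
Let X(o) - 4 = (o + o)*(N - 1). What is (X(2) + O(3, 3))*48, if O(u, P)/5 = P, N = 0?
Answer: 720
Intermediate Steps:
X(o) = 4 - 2*o (X(o) = 4 + (o + o)*(0 - 1) = 4 + (2*o)*(-1) = 4 - 2*o)
O(u, P) = 5*P
(X(2) + O(3, 3))*48 = ((4 - 2*2) + 5*3)*48 = ((4 - 4) + 15)*48 = (0 + 15)*48 = 15*48 = 720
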